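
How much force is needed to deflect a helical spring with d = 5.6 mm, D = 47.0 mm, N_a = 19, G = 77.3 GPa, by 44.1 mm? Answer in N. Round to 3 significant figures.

k = Gd⁴/(8D³N_a) = (77.3×10³)(5.6⁴)/(8·47.0³·19) = 4.8172 N/mm
F = k·δ = 4.8172 × 44.1 = 212.44 N

212 N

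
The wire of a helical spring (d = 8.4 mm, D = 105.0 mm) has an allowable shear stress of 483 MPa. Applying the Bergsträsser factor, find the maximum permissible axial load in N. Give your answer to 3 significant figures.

968 N

C = D/d = 105.0/8.4 = 12.5000
K_B = (4C+2)/(4C−3) = 52.000/47.000 = 1.1064
τ_max = K·8FD/(πd³) → F_max = τ_allow·πd³/(8DK)
F_max = 483·π·8.4³/(8·105.0·1.1064) = 8.9936e+05/929.36 = 967.72 N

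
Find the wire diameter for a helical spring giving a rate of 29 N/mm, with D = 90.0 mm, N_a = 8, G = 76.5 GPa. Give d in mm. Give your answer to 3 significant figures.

d = (8D³N_a·k / G)^(1/4) = (8·90.0³·8·29 / (76.5×10³))^0.25
  = (17687)^0.25 = 11.5322 mm

11.5 mm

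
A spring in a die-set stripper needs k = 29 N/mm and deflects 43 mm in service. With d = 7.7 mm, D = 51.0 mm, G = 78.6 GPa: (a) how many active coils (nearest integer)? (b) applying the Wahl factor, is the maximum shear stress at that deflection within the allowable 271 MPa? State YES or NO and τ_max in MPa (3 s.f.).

(a) 9 coils; (b) NO, τ_max = 434 MPa

N_a = Gd⁴/(8D³k) = (78.6×10³)(7.7⁴)/(8·51.0³·29) = 8.978 → N_a = 9
Actual rate k = Gd⁴/(8D³·9) = 28.93 N/mm
Working load F = kδ = 28.93·43 = 1244 N
C = 51.0/7.7 = 6.6234; K_W = (4C−1)/(4C−4)+0.615/C = 1.2262
τ_max = K_W·8FD/(πd³) = 1.2262·353.87 = 433.93 MPa
τ_max > 271 MPa → exceeds allowable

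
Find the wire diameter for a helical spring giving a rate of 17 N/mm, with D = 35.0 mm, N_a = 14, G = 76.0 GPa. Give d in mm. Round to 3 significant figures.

5.72 mm

d = (8D³N_a·k / G)^(1/4) = (8·35.0³·14·17 / (76.0×10³))^0.25
  = (1074.1)^0.25 = 5.7249 mm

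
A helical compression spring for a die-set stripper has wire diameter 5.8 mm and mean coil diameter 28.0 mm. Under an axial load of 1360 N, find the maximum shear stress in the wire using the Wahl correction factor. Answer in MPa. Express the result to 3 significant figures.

658 MPa

Spring index C = D/d = 28.0/5.8 = 4.8276
K_W = (4C−1)/(4C−4) + 0.615/C = 18.310/15.310 + 0.1274 = 1.3233
τ₀ = 8FD/(πd³) = 8·1360·28.0/(π·5.8³) = 304640/612.96 = 497 MPa
τ_max = K·τ₀ = 1.3233 × 497 = 657.69 MPa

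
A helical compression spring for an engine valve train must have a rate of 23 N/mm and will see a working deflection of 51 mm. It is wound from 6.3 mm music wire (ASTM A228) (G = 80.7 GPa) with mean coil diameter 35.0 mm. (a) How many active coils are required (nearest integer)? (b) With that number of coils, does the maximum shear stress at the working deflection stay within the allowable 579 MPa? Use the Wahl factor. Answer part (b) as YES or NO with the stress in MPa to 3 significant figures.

(a) 16 coils; (b) YES, τ_max = 537 MPa

N_a = Gd⁴/(8D³k) = (80.7×10³)(6.3⁴)/(8·35.0³·23) = 16.11 → N_a = 16
Actual rate k = Gd⁴/(8D³·16) = 23.164 N/mm
Working load F = kδ = 23.164·51 = 1181.4 N
C = 35.0/6.3 = 5.5556; K_W = (4C−1)/(4C−4)+0.615/C = 1.2753
τ_max = K_W·8FD/(πd³) = 1.2753·421.09 = 537.03 MPa
τ_max ≤ 579 MPa → acceptable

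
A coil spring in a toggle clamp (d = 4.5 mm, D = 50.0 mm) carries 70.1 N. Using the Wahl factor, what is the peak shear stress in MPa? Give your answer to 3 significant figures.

Spring index C = D/d = 50.0/4.5 = 11.1111
K_W = (4C−1)/(4C−4) + 0.615/C = 43.444/40.444 + 0.0554 = 1.1295
τ₀ = 8FD/(πd³) = 8·70.1·50.0/(π·4.5³) = 28040/286.28 = 97.947 MPa
τ_max = K·τ₀ = 1.1295 × 97.947 = 110.63 MPa

111 MPa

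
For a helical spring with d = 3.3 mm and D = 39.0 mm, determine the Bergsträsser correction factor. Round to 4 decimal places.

1.1129

C = D/d = 39.0/3.3 = 11.8182
K_B = (4C+2)/(4C−3) = 49.273/44.273 = 1.1129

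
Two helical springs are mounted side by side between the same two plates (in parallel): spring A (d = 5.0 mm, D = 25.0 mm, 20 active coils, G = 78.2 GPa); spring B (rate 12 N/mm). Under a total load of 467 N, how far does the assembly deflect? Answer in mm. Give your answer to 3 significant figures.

14.8 mm

k_A = Gd⁴/(8D³N_a) = (78.2×10³)(5.0⁴)/(8·25.0³·20) = 19.55 N/mm
Parallel: k_eq = 19.55 + 12 = 31.55 N/mm
δ = F/k_eq = 467/31.55 = 14.802 mm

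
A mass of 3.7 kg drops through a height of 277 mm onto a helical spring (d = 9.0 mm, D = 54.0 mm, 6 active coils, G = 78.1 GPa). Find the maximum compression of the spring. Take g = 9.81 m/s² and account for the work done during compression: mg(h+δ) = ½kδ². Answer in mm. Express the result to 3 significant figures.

17.8 mm

k = Gd⁴/(8D³N_a) = (78.1×10³)(9.0⁴)/(8·54.0³·6) = 67.795 N/mm
W = mg = 3.7 × 9.81 = 36.297 N
½kδ² − Wδ − Wh = 0 → δ = (W + √(W² + 2kWh))/k
δ = (36.297 + √(1317.5 + 1.36326e+06))/67.795 = (36.297 + 1168.2)/67.795 = 17.766 mm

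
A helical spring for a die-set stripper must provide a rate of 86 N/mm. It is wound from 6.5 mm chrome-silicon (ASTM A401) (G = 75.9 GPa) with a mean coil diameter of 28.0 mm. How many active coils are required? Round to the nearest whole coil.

9

N_a = Gd⁴/(8D³k) = (75.9×10³ × 6.5⁴)/(8 × 28.0³ × 86)
    = 1.35486e+08 / 1.5103e+07 = 8.971 → 9 coils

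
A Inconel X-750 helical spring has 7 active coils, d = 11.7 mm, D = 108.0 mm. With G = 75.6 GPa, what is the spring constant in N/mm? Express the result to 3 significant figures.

k = Gd⁴/(8D³N_a) = (75.6×10³ × 11.7⁴) / (8 × 108.0³ × 7)
  = 1.41666e+09 / 7.05439e+07 = 20.082 N/mm

20.1 N/mm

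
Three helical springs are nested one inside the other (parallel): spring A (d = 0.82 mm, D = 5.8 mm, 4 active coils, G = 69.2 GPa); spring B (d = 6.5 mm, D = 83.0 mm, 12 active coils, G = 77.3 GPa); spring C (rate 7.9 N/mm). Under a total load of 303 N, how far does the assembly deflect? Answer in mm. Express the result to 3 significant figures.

k_A = Gd⁴/(8D³N_a) = (69.2×10³)(0.82⁴)/(8·5.8³·4) = 5.011 N/mm
k_B = Gd⁴/(8D³N_a) = (77.3×10³)(6.5⁴)/(8·83.0³·12) = 2.5138 N/mm
Parallel: k_eq = 5.011 + 2.5138 + 7.9 = 15.425 N/mm
δ = F/k_eq = 303/15.425 = 19.644 mm

19.6 mm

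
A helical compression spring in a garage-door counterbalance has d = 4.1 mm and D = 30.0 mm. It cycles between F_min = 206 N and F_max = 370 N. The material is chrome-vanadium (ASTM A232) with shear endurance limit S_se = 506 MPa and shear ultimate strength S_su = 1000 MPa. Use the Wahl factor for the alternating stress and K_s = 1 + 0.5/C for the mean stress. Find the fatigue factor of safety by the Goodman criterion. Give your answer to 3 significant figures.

1.80

C = D/d = 30.0/4.1 = 7.3171; K_W = (4C−1)/(4C−4)+0.615/C = 1.2028; K_s = 1+0.5/C = 1.0683
F_a = (F_max−F_min)/2 = 82 N; F_m = (F_max+F_min)/2 = 288 N
τ_a = K_W·8F_aD/(πd³) = 1.2028 × 90.892 = 109.32 MPa
τ_m = K_s·8F_mD/(πd³) = 1.0683 × 319.23 = 341.04 MPa
Goodman: 1/n_f = τ_a/S_se + τ_m/S_su = 109.32/506 + 341.04/1000 = 0.21605 + 0.34104 = 0.55709
n_f = 1/0.55709 = 1.795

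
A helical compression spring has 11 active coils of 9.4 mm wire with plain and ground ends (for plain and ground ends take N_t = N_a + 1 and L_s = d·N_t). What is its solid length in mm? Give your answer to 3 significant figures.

113 mm

plain and ground ends: N_t = N_a + 1 = 11 + 1 = 12
L_s = d·N_t = 9.4 × 12 = 112.8 mm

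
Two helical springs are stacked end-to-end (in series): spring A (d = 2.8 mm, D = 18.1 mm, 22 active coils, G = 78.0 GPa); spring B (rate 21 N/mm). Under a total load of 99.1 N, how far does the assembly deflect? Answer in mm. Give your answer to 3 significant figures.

26.3 mm

k_A = Gd⁴/(8D³N_a) = (78.0×10³)(2.8⁴)/(8·18.1³·22) = 4.5939 N/mm
Series: 1/k_eq = 1/4.5939 + 1/21 = 0.2653; k_eq = 3.7693 N/mm
δ = F/k_eq = 99.1/3.7693 = 26.291 mm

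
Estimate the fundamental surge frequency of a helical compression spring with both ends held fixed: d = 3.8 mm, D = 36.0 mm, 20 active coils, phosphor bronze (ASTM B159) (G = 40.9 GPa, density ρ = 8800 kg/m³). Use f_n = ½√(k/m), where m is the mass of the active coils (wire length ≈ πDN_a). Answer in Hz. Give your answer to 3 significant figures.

35.6 Hz

k = Gd⁴/(8D³N_a) = (40.9×10³)(3.8⁴)/(8·36.0³·20) = 1.1424 N/mm = 1142.4 N/m
Wire length L = πDN_a = π·36.0·20 = 2261.9 mm
m = ρ·(πd²/4)·L = 8800 × 11.341×10⁻⁶ m² × 2.2619 m = 0.22575 kg
f_n = ½√(k/m) = 0.5·√(1142.4/0.22575) = 0.5·√(5060.7) = 35.569 Hz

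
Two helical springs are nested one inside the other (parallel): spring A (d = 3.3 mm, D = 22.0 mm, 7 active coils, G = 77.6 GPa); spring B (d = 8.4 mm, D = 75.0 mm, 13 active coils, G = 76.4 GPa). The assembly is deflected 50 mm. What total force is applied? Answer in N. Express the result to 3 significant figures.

k_A = Gd⁴/(8D³N_a) = (77.6×10³)(3.3⁴)/(8·22.0³·7) = 15.433 N/mm
k_B = Gd⁴/(8D³N_a) = (76.4×10³)(8.4⁴)/(8·75.0³·13) = 8.6695 N/mm
Parallel: k_eq = 15.433 + 8.6695 = 24.103 N/mm
F = k_eq·δ = 24.103·50 = 1205.1 N

1210 N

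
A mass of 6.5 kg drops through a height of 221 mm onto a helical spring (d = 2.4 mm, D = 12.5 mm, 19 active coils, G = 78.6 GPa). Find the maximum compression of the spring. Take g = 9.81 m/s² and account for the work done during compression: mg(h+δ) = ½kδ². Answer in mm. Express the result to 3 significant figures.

64.4 mm

k = Gd⁴/(8D³N_a) = (78.6×10³)(2.4⁴)/(8·12.5³·19) = 8.784 N/mm
W = mg = 6.5 × 9.81 = 63.765 N
½kδ² − Wδ − Wh = 0 → δ = (W + √(W² + 2kWh))/k
δ = (63.765 + √(4066 + 247570))/8.784 = (63.765 + 501.63)/8.784 = 64.367 mm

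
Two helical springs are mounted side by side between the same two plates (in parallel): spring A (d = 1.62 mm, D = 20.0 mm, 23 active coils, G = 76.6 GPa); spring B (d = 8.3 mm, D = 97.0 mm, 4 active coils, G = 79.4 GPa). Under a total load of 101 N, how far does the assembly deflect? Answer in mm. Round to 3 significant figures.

7.62 mm

k_A = Gd⁴/(8D³N_a) = (76.6×10³)(1.62⁴)/(8·20.0³·23) = 0.35841 N/mm
k_B = Gd⁴/(8D³N_a) = (79.4×10³)(8.3⁴)/(8·97.0³·4) = 12.902 N/mm
Parallel: k_eq = 0.35841 + 12.902 = 13.261 N/mm
δ = F/k_eq = 101/13.261 = 7.6165 mm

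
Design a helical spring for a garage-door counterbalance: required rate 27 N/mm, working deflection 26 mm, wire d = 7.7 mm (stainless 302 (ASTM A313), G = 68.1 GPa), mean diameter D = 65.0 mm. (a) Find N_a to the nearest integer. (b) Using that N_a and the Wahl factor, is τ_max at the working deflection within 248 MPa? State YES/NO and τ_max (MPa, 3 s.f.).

(a) 4 coils; (b) NO, τ_max = 301 MPa

N_a = Gd⁴/(8D³k) = (68.1×10³)(7.7⁴)/(8·65.0³·27) = 4.036 → N_a = 4
Actual rate k = Gd⁴/(8D³·4) = 27.241 N/mm
Working load F = kδ = 27.241·26 = 708.26 N
C = 65.0/7.7 = 8.4416; K_W = (4C−1)/(4C−4)+0.615/C = 1.1736
τ_max = K_W·8FD/(πd³) = 1.1736·256.79 = 301.38 MPa
τ_max > 248 MPa → exceeds allowable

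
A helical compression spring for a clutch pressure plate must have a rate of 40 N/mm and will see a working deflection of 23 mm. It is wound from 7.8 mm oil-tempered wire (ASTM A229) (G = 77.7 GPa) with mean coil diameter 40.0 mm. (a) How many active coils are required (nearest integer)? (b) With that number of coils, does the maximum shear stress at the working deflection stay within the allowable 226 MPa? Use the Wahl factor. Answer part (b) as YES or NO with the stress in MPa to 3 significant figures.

N_a = Gd⁴/(8D³k) = (77.7×10³)(7.8⁴)/(8·40.0³·40) = 14.04 → N_a = 14
Actual rate k = Gd⁴/(8D³·14) = 40.124 N/mm
Working load F = kδ = 40.124·23 = 922.85 N
C = 40.0/7.8 = 5.1282; K_W = (4C−1)/(4C−4)+0.615/C = 1.3016
τ_max = K_W·8FD/(πd³) = 1.3016·198.08 = 257.82 MPa
τ_max > 226 MPa → exceeds allowable

(a) 14 coils; (b) NO, τ_max = 258 MPa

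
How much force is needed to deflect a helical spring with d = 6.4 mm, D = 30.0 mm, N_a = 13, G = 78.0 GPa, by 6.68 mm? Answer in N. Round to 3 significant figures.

311 N

k = Gd⁴/(8D³N_a) = (78.0×10³)(6.4⁴)/(8·30.0³·13) = 46.603 N/mm
F = k·δ = 46.603 × 6.68 = 311.31 N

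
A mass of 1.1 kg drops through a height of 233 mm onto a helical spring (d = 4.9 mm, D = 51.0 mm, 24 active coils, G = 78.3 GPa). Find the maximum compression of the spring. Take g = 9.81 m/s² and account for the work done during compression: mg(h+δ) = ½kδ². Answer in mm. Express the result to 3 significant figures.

k = Gd⁴/(8D³N_a) = (78.3×10³)(4.9⁴)/(8·51.0³·24) = 1.7723 N/mm
W = mg = 1.1 × 9.81 = 10.791 N
½kδ² − Wδ − Wh = 0 → δ = (W + √(W² + 2kWh))/k
δ = (10.791 + √(116.45 + 8912.14))/1.7723 = (10.791 + 95.019)/1.7723 = 59.702 mm

59.7 mm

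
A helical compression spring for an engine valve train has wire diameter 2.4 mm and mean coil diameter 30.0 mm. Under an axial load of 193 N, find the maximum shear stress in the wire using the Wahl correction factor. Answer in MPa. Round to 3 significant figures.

1190 MPa

Spring index C = D/d = 30.0/2.4 = 12.5000
K_W = (4C−1)/(4C−4) + 0.615/C = 49.000/46.000 + 0.0492 = 1.1144
τ₀ = 8FD/(πd³) = 8·193·30.0/(π·2.4³) = 46320/43.429 = 1066.6 MPa
τ_max = K·τ₀ = 1.1144 × 1066.6 = 1188.6 MPa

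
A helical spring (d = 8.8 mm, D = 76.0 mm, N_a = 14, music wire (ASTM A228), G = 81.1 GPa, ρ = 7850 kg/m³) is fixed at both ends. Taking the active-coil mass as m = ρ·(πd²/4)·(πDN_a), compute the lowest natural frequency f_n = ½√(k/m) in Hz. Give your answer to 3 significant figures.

39.4 Hz

k = Gd⁴/(8D³N_a) = (81.1×10³)(8.8⁴)/(8·76.0³·14) = 9.8922 N/mm = 9892.2 N/m
Wire length L = πDN_a = π·76.0·14 = 3342.7 mm
m = ρ·(πd²/4)·L = 7850 × 60.821×10⁻⁶ m² × 3.3427 m = 1.5959 kg
f_n = ½√(k/m) = 0.5·√(9892.2/1.5959) = 0.5·√(6198.4) = 39.365 Hz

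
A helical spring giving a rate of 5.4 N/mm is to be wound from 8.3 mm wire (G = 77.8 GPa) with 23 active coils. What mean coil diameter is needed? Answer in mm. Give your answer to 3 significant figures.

D = (Gd⁴/(8N_a·k))^(1/3) = (77.8×10³·8.3⁴/(8·23·5.4))^(1/3)
  = (371604)^(1/3) = 71.8941 mm

71.9 mm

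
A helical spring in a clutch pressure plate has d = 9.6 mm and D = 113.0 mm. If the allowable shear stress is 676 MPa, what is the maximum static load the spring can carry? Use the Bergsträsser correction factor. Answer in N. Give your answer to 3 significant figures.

1870 N

C = D/d = 113.0/9.6 = 11.7708
K_B = (4C+2)/(4C−3) = 49.083/44.083 = 1.1134
τ_max = K·8FD/(πd³) → F_max = τ_allow·πd³/(8DK)
F_max = 676·π·9.6³/(8·113.0·1.1134) = 1.8789e+06/1006.5 = 1866.7 N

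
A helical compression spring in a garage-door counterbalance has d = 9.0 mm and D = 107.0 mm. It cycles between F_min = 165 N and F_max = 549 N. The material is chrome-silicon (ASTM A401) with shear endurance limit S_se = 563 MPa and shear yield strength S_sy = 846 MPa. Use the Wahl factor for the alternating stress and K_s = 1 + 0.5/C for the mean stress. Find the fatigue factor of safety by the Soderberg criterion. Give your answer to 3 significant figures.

3.26

C = D/d = 107.0/9.0 = 11.8889; K_W = (4C−1)/(4C−4)+0.615/C = 1.1206; K_s = 1+0.5/C = 1.0421
F_a = (F_max−F_min)/2 = 192 N; F_m = (F_max+F_min)/2 = 357 N
τ_a = K_W·8F_aD/(πd³) = 1.1206 × 71.763 = 80.418 MPa
τ_m = K_s·8F_mD/(πd³) = 1.0421 × 133.43 = 139.05 MPa
Soderberg: 1/n_f = τ_a/S_se + τ_m/S_sy = 80.418/563 + 139.05/846 = 0.14284 + 0.16436 = 0.30719
n_f = 1/0.30719 = 3.255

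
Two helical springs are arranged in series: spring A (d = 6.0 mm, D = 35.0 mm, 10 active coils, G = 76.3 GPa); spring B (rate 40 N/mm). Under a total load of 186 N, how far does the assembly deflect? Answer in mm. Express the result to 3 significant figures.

k_A = Gd⁴/(8D³N_a) = (76.3×10³)(6.0⁴)/(8·35.0³·10) = 28.829 N/mm
Series: 1/k_eq = 1/28.829 + 1/40 = 0.059687; k_eq = 16.754 N/mm
δ = F/k_eq = 186/16.754 = 11.102 mm

11.1 mm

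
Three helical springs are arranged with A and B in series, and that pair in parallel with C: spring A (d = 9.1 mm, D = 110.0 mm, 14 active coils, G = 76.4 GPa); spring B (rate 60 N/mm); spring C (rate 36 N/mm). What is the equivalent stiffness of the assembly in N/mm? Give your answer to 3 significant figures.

39.3 N/mm

k_A = Gd⁴/(8D³N_a) = (76.4×10³)(9.1⁴)/(8·110.0³·14) = 3.5145 N/mm
Springs A,B series: k_AB = 1/(1/3.5145+1/60) = 3.32 N/mm; parallel with C: k_eq = 3.32+36 = 39.32 N/mm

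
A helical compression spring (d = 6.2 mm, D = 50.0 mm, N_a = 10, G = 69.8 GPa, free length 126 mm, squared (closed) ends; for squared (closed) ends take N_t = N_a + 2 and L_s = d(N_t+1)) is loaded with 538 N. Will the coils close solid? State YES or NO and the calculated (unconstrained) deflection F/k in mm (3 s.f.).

k = Gd⁴/(8D³N_a) = (69.8×10³)(6.2⁴)/(8·50.0³·10) = 10.314 N/mm
N_t = 12; L_s = 6.2·13 = 80.6 mm; δ_solid = L₀ − L_s = 126 − 80.6 = 45.4 mm
δ = F/k = 538/10.314 = 52.163 mm
δ ≥ δ_solid → spring goes solid

YES, δ = 52.2 mm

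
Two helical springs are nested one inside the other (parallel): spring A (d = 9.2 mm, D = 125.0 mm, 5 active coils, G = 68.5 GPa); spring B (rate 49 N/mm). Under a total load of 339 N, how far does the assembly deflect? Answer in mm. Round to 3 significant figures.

6.13 mm

k_A = Gd⁴/(8D³N_a) = (68.5×10³)(9.2⁴)/(8·125.0³·5) = 6.2813 N/mm
Parallel: k_eq = 6.2813 + 49 = 55.281 N/mm
δ = F/k_eq = 339/55.281 = 6.1323 mm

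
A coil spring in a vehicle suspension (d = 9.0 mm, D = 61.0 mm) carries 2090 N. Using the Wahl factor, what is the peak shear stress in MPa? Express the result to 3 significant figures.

544 MPa

Spring index C = D/d = 61.0/9.0 = 6.7778
K_W = (4C−1)/(4C−4) + 0.615/C = 26.111/23.111 + 0.0907 = 1.2205
τ₀ = 8FD/(πd³) = 8·2090·61.0/(π·9.0³) = 1.01992e+06/2290.2 = 445.34 MPa
τ_max = K·τ₀ = 1.2205 × 445.34 = 543.55 MPa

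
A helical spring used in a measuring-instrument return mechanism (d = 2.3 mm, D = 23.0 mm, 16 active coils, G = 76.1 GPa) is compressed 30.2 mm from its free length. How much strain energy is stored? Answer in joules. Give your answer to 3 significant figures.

0.624 J

k = Gd⁴/(8D³N_a) = (76.1×10³)(2.3⁴)/(8·23.0³·16) = 1.3674 N/mm
U = ½kδ² = 0.5 × 1.3674 × 30.2² = 623.57 N·mm = 0.62357 J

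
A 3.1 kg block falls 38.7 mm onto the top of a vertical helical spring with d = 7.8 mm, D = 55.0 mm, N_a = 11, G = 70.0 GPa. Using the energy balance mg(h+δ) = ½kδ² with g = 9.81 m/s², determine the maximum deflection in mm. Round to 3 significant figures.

k = Gd⁴/(8D³N_a) = (70.0×10³)(7.8⁴)/(8·55.0³·11) = 17.697 N/mm
W = mg = 3.1 × 9.81 = 30.411 N
½kδ² − Wδ − Wh = 0 → δ = (W + √(W² + 2kWh))/k
δ = (30.411 + √(924.83 + 41656))/17.697 = (30.411 + 206.35)/17.697 = 13.378 mm

13.4 mm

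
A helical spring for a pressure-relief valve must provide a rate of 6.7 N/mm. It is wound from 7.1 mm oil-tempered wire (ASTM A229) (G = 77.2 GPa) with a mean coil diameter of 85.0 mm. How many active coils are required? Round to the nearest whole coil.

6

N_a = Gd⁴/(8D³k) = (77.2×10³ × 7.1⁴)/(8 × 85.0³ × 6.7)
    = 1.96178e+08 / 3.29171e+07 = 5.96 → 6 coils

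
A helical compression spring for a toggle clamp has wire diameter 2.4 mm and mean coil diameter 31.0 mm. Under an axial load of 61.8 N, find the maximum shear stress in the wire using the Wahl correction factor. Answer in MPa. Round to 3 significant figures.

392 MPa

Spring index C = D/d = 31.0/2.4 = 12.9167
K_W = (4C−1)/(4C−4) + 0.615/C = 50.667/47.667 + 0.0476 = 1.1105
τ₀ = 8FD/(πd³) = 8·61.8·31.0/(π·2.4³) = 15326.4/43.429 = 352.9 MPa
τ_max = K·τ₀ = 1.1105 × 352.9 = 391.92 MPa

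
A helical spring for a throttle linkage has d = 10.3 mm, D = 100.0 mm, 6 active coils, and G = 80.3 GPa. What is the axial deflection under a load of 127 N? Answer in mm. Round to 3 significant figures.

k = Gd⁴/(8D³N_a) = (80.3×10³)(10.3⁴)/(8·100.0³·6) = 18.829 N/mm
δ = F/k = 127 / 18.829 = 6.745 mm

6.74 mm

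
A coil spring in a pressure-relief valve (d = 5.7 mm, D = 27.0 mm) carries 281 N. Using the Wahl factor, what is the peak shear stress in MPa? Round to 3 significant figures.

139 MPa

Spring index C = D/d = 27.0/5.7 = 4.7368
K_W = (4C−1)/(4C−4) + 0.615/C = 17.947/14.947 + 0.1298 = 1.3305
τ₀ = 8FD/(πd³) = 8·281·27.0/(π·5.7³) = 60696/581.8 = 104.32 MPa
τ_max = K·τ₀ = 1.3305 × 104.32 = 138.81 MPa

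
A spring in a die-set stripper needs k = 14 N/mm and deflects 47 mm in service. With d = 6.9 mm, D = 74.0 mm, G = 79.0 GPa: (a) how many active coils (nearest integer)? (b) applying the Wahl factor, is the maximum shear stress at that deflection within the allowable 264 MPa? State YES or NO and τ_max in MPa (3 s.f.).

(a) 4 coils; (b) NO, τ_max = 422 MPa

N_a = Gd⁴/(8D³k) = (79.0×10³)(6.9⁴)/(8·74.0³·14) = 3.946 → N_a = 4
Actual rate k = Gd⁴/(8D³·4) = 13.81 N/mm
Working load F = kδ = 13.81·47 = 649.05 N
C = 74.0/6.9 = 10.7246; K_W = (4C−1)/(4C−4)+0.615/C = 1.1345
τ_max = K_W·8FD/(πd³) = 1.1345·372.31 = 422.37 MPa
τ_max > 264 MPa → exceeds allowable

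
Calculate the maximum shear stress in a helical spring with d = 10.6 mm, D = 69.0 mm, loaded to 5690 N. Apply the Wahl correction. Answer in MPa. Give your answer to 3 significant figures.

1030 MPa

Spring index C = D/d = 69.0/10.6 = 6.5094
K_W = (4C−1)/(4C−4) + 0.615/C = 25.038/22.038 + 0.0945 = 1.2306
τ₀ = 8FD/(πd³) = 8·5690·69.0/(π·10.6³) = 3.14088e+06/3741.7 = 839.43 MPa
τ_max = K·τ₀ = 1.2306 × 839.43 = 1033 MPa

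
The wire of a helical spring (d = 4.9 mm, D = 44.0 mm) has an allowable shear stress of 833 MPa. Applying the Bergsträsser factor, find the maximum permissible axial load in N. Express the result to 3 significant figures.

C = D/d = 44.0/4.9 = 8.9796
K_B = (4C+2)/(4C−3) = 37.918/32.918 = 1.1519
τ_max = K·8FD/(πd³) → F_max = τ_allow·πd³/(8DK)
F_max = 833·π·4.9³/(8·44.0·1.1519) = 3.0788e+05/405.47 = 759.33 N

759 N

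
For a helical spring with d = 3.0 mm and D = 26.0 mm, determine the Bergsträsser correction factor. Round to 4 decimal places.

C = D/d = 26.0/3.0 = 8.6667
K_B = (4C+2)/(4C−3) = 36.667/31.667 = 1.1579

1.1579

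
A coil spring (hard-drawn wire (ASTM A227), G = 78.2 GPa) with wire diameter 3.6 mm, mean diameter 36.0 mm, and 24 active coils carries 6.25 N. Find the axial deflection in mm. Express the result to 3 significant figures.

k = Gd⁴/(8D³N_a) = (78.2×10³)(3.6⁴)/(8·36.0³·24) = 1.4663 N/mm
δ = F/k = 6.25 / 1.4663 = 4.2626 mm

4.26 mm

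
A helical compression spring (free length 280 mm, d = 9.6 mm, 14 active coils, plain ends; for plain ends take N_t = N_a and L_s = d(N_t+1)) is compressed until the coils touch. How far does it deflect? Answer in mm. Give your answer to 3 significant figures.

136 mm

N_t = 14; L_s = 9.6·15 = 144 mm
δ_solid = L₀ − L_s = 280 − 144 = 136 mm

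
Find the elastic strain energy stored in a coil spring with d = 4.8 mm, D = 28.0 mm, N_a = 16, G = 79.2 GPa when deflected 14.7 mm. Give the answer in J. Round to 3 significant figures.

k = Gd⁴/(8D³N_a) = (79.2×10³)(4.8⁴)/(8·28.0³·16) = 14.963 N/mm
U = ½kδ² = 0.5 × 14.963 × 14.7² = 1616.6 N·mm = 1.6166 J

1.62 J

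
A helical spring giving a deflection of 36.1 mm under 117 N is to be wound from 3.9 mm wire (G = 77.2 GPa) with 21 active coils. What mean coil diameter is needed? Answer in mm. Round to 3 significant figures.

32.0 mm

Required rate k = F/δ = 117/36.1 = 3.241 N/mm
D = (Gd⁴/(8N_a·k))^(1/3) = (77.2×10³·3.9⁴/(8·21·3.241))^(1/3)
  = (32801.1)^(1/3) = 32.0108 mm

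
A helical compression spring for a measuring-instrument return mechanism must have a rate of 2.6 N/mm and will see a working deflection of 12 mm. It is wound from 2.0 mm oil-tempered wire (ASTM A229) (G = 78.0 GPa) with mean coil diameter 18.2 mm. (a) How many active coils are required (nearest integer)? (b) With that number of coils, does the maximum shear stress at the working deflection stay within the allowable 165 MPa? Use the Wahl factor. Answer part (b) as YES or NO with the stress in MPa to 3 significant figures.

N_a = Gd⁴/(8D³k) = (78.0×10³)(2.0⁴)/(8·18.2³·2.6) = 9.953 → N_a = 10
Actual rate k = Gd⁴/(8D³·10) = 2.5877 N/mm
Working load F = kδ = 2.5877·12 = 31.052 N
C = 18.2/2.0 = 9.1000; K_W = (4C−1)/(4C−4)+0.615/C = 1.1602
τ_max = K_W·8FD/(πd³) = 1.1602·179.89 = 208.71 MPa
τ_max > 165 MPa → exceeds allowable

(a) 10 coils; (b) NO, τ_max = 209 MPa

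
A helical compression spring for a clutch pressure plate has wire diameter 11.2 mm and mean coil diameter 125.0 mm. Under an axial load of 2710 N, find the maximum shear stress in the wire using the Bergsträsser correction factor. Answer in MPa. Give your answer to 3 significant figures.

Spring index C = D/d = 125.0/11.2 = 11.1607
K_B = (4C+2)/(4C−3) = 46.643/41.643 = 1.1201
τ₀ = 8FD/(πd³) = 8·2710·125.0/(π·11.2³) = 2.71e+06/4413.7 = 614 MPa
τ_max = K·τ₀ = 1.1201 × 614 = 687.72 MPa

688 MPa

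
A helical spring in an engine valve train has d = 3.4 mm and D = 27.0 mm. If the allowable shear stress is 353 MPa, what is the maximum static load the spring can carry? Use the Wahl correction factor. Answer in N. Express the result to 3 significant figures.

C = D/d = 27.0/3.4 = 7.9412
K_W = (4C−1)/(4C−4) + 0.615/C = 30.765/27.765 + 0.0774 = 1.1855
τ_max = K·8FD/(πd³) → F_max = τ_allow·πd³/(8DK)
F_max = 353·π·3.4³/(8·27.0·1.1855) = 43587/256.07 = 170.22 N

170 N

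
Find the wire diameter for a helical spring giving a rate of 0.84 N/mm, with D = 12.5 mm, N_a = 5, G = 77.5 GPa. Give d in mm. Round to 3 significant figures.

0.959 mm

d = (8D³N_a·k / G)^(1/4) = (8·12.5³·5·0.84 / (77.5×10³))^0.25
  = (0.84677)^0.25 = 0.9593 mm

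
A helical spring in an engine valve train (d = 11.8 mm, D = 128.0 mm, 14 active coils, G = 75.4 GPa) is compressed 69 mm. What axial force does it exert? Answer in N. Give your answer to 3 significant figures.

k = Gd⁴/(8D³N_a) = (75.4×10³)(11.8⁴)/(8·128.0³·14) = 6.2237 N/mm
F = k·δ = 6.2237 × 69 = 429.44 N

429 N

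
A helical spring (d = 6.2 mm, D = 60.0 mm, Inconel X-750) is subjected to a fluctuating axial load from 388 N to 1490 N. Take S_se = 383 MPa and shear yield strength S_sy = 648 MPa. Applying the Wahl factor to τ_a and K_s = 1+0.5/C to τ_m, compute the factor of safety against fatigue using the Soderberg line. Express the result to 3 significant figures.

0.491

C = D/d = 60.0/6.2 = 9.6774; K_W = (4C−1)/(4C−4)+0.615/C = 1.1500; K_s = 1+0.5/C = 1.0517
F_a = (F_max−F_min)/2 = 551 N; F_m = (F_max+F_min)/2 = 939 N
τ_a = K_W·8F_aD/(πd³) = 1.1500 × 353.24 = 406.22 MPa
τ_m = K_s·8F_mD/(πd³) = 1.0517 × 601.98 = 633.08 MPa
Soderberg: 1/n_f = τ_a/S_se + τ_m/S_sy = 406.22/383 + 633.08/648 = 1.06062 + 0.97698 = 2.0376
n_f = 1/2.0376 = 0.4908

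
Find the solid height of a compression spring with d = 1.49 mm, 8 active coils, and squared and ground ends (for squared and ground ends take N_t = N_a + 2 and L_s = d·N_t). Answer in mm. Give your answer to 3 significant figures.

14.9 mm

squared and ground ends: N_t = N_a + 2 = 8 + 2 = 10
L_s = d·N_t = 1.49 × 10 = 14.9 mm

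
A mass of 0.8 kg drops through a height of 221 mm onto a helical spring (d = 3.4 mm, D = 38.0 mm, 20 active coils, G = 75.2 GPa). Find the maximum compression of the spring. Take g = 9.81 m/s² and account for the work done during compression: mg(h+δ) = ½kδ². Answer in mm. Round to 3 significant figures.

k = Gd⁴/(8D³N_a) = (75.2×10³)(3.4⁴)/(8·38.0³·20) = 1.1446 N/mm
W = mg = 0.8 × 9.81 = 7.848 N
½kδ² − Wδ − Wh = 0 → δ = (W + √(W² + 2kWh))/k
δ = (7.848 + √(61.591 + 3970.49))/1.1446 = (7.848 + 63.499)/1.1446 = 62.332 mm

62.3 mm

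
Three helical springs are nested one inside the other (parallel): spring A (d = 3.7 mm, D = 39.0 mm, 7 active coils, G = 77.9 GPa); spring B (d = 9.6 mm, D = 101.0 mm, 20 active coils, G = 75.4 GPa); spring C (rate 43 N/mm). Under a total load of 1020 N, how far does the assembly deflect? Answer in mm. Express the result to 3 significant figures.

k_A = Gd⁴/(8D³N_a) = (77.9×10³)(3.7⁴)/(8·39.0³·7) = 4.395 N/mm
k_B = Gd⁴/(8D³N_a) = (75.4×10³)(9.6⁴)/(8·101.0³·20) = 3.8848 N/mm
Parallel: k_eq = 4.395 + 3.8848 + 43 = 51.28 N/mm
δ = F/k_eq = 1020/51.28 = 19.891 mm

19.9 mm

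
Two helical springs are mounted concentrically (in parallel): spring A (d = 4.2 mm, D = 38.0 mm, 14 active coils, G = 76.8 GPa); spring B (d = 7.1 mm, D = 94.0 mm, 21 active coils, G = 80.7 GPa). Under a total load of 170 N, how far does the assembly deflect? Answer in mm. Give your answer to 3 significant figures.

31.7 mm

k_A = Gd⁴/(8D³N_a) = (76.8×10³)(4.2⁴)/(8·38.0³·14) = 3.8886 N/mm
k_B = Gd⁴/(8D³N_a) = (80.7×10³)(7.1⁴)/(8·94.0³·21) = 1.4697 N/mm
Parallel: k_eq = 3.8886 + 1.4697 = 5.3582 N/mm
δ = F/k_eq = 170/5.3582 = 31.727 mm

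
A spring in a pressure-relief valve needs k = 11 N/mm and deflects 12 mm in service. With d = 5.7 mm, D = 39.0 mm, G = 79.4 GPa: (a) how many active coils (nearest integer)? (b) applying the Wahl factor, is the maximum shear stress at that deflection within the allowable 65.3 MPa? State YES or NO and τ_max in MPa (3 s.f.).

(a) 16 coils; (b) NO, τ_max = 86.5 MPa

N_a = Gd⁴/(8D³k) = (79.4×10³)(5.7⁴)/(8·39.0³·11) = 16.06 → N_a = 16
Actual rate k = Gd⁴/(8D³·16) = 11.039 N/mm
Working load F = kδ = 11.039·12 = 132.46 N
C = 39.0/5.7 = 6.8421; K_W = (4C−1)/(4C−4)+0.615/C = 1.2183
τ_max = K_W·8FD/(πd³) = 1.2183·71.036 = 86.54 MPa
τ_max > 65.3 MPa → exceeds allowable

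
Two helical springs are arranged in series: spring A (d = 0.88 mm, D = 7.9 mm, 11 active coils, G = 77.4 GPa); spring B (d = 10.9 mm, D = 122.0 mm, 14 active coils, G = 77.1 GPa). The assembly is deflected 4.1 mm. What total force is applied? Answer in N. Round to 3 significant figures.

3.66 N

k_A = Gd⁴/(8D³N_a) = (77.4×10³)(0.88⁴)/(8·7.9³·11) = 1.0698 N/mm
k_B = Gd⁴/(8D³N_a) = (77.1×10³)(10.9⁴)/(8·122.0³·14) = 5.3513 N/mm
Series: 1/k_eq = 1/1.0698 + 1/5.3513 = 1.1216; k_eq = 0.89157 N/mm
F = k_eq·δ = 0.89157·4.1 = 3.6555 N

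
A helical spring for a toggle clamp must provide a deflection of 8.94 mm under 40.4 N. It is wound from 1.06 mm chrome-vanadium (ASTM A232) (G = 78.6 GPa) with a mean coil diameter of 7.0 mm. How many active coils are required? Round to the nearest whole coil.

Required rate k = F/δ = 40.4/8.94 = 4.519 N/mm
N_a = Gd⁴/(8D³k) = (78.6×10³ × 1.06⁴)/(8 × 7.0³ × 4.519)
    = 99230.7 / 12400.2 = 8.002 → 8 coils

8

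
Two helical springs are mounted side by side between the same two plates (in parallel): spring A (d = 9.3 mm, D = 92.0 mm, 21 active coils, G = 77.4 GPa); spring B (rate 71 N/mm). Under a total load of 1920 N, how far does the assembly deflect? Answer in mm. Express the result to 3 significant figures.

k_A = Gd⁴/(8D³N_a) = (77.4×10³)(9.3⁴)/(8·92.0³·21) = 4.4259 N/mm
Parallel: k_eq = 4.4259 + 71 = 75.426 N/mm
δ = F/k_eq = 1920/75.426 = 25.455 mm

25.5 mm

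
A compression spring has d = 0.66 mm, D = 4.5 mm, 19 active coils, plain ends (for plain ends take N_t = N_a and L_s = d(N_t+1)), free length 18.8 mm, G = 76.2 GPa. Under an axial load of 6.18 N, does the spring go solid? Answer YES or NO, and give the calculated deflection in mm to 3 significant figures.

k = Gd⁴/(8D³N_a) = (76.2×10³)(0.66⁴)/(8·4.5³·19) = 1.0439 N/mm
N_t = 19; L_s = 0.66·20 = 13.2 mm; δ_solid = L₀ − L_s = 18.8 − 13.2 = 5.6 mm
δ = F/k = 6.18/1.0439 = 5.9202 mm
δ ≥ δ_solid → spring goes solid

YES, δ = 5.92 mm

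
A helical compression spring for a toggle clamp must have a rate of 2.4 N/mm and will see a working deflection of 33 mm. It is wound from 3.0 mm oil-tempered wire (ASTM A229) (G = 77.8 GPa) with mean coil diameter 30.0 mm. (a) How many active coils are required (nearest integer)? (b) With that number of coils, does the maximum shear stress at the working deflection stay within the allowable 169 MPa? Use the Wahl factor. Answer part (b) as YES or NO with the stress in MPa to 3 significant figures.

(a) 12 coils; (b) NO, τ_max = 260 MPa

N_a = Gd⁴/(8D³k) = (77.8×10³)(3.0⁴)/(8·30.0³·2.4) = 12.16 → N_a = 12
Actual rate k = Gd⁴/(8D³·12) = 2.4312 N/mm
Working load F = kδ = 2.4312·33 = 80.231 N
C = 30.0/3.0 = 10.0000; K_W = (4C−1)/(4C−4)+0.615/C = 1.1448
τ_max = K_W·8FD/(πd³) = 1.1448·227.01 = 259.89 MPa
τ_max > 169 MPa → exceeds allowable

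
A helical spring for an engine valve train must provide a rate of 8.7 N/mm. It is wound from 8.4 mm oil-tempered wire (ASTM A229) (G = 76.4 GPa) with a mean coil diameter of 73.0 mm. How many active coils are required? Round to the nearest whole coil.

14

N_a = Gd⁴/(8D³k) = (76.4×10³ × 8.4⁴)/(8 × 73.0³ × 8.7)
    = 3.80374e+08 / 2.70756e+07 = 14.05 → 14 coils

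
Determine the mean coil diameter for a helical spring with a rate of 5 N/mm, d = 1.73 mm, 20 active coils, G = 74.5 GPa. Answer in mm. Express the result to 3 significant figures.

9.41 mm

D = (Gd⁴/(8N_a·k))^(1/3) = (74.5×10³·1.73⁴/(8·20·5))^(1/3)
  = (834.163)^(1/3) = 9.4135 mm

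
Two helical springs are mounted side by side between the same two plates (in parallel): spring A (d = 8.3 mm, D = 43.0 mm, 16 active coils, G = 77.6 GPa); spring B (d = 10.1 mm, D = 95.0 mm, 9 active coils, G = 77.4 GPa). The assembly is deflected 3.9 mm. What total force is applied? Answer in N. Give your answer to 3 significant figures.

192 N

k_A = Gd⁴/(8D³N_a) = (77.6×10³)(8.3⁴)/(8·43.0³·16) = 36.188 N/mm
k_B = Gd⁴/(8D³N_a) = (77.4×10³)(10.1⁴)/(8·95.0³·9) = 13.047 N/mm
Parallel: k_eq = 36.188 + 13.047 = 49.235 N/mm
F = k_eq·δ = 49.235·3.9 = 192.02 N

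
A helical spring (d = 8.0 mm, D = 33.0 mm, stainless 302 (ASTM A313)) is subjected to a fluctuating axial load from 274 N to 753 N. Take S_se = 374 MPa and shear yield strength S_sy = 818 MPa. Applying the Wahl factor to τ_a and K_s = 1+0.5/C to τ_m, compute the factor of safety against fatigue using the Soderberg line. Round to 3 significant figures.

3.82

C = D/d = 33.0/8.0 = 4.1250; K_W = (4C−1)/(4C−4)+0.615/C = 1.3891; K_s = 1+0.5/C = 1.1212
F_a = (F_max−F_min)/2 = 239.5 N; F_m = (F_max+F_min)/2 = 513.5 N
τ_a = K_W·8F_aD/(πd³) = 1.3891 × 39.309 = 54.603 MPa
τ_m = K_s·8F_mD/(πd³) = 1.1212 × 84.28 = 94.496 MPa
Soderberg: 1/n_f = τ_a/S_se + τ_m/S_sy = 54.603/374 + 94.496/818 = 0.14600 + 0.11552 = 0.26152
n_f = 1/0.26152 = 3.824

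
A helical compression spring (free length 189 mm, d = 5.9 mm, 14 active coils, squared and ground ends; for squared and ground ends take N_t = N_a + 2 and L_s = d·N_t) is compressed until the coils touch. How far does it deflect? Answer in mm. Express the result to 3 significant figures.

N_t = 16; L_s = 5.9·16 = 94.4 mm
δ_solid = L₀ − L_s = 189 − 94.4 = 94.6 mm

94.6 mm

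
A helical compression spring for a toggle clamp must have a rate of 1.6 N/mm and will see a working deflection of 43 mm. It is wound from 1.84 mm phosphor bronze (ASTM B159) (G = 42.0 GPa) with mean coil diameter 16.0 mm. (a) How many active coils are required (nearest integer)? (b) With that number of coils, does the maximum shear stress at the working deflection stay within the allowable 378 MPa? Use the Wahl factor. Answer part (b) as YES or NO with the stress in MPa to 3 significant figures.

(a) 9 coils; (b) NO, τ_max = 536 MPa

N_a = Gd⁴/(8D³k) = (42.0×10³)(1.84⁴)/(8·16.0³·1.6) = 9.182 → N_a = 9
Actual rate k = Gd⁴/(8D³·9) = 1.6324 N/mm
Working load F = kδ = 1.6324·43 = 70.193 N
C = 16.0/1.84 = 8.6957; K_W = (4C−1)/(4C−4)+0.615/C = 1.1682
τ_max = K_W·8FD/(πd³) = 1.1682·459.1 = 536.31 MPa
τ_max > 378 MPa → exceeds allowable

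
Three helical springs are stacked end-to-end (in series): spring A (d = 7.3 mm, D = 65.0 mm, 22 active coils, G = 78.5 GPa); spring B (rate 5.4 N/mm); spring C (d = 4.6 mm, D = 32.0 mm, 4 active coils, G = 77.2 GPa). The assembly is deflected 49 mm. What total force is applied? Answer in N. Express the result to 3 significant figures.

113 N

k_A = Gd⁴/(8D³N_a) = (78.5×10³)(7.3⁴)/(8·65.0³·22) = 4.6122 N/mm
k_C = Gd⁴/(8D³N_a) = (77.2×10³)(4.6⁴)/(8·32.0³·4) = 32.965 N/mm
Series: 1/k_eq = 1/4.6122 + 1/5.4 + 1/32.965 = 0.43234; k_eq = 2.313 N/mm
F = k_eq·δ = 2.313·49 = 113.34 N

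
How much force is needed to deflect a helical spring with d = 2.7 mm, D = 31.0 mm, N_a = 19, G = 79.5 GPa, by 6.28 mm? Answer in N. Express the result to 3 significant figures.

5.86 N

k = Gd⁴/(8D³N_a) = (79.5×10³)(2.7⁴)/(8·31.0³·19) = 0.93303 N/mm
F = k·δ = 0.93303 × 6.28 = 5.8594 N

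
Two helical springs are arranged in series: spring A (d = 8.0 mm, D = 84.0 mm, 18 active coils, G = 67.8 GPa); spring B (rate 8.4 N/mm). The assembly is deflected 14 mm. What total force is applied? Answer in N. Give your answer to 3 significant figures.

32.8 N

k_A = Gd⁴/(8D³N_a) = (67.8×10³)(8.0⁴)/(8·84.0³·18) = 3.2538 N/mm
Series: 1/k_eq = 1/3.2538 + 1/8.4 = 0.42638; k_eq = 2.3453 N/mm
F = k_eq·δ = 2.3453·14 = 32.834 N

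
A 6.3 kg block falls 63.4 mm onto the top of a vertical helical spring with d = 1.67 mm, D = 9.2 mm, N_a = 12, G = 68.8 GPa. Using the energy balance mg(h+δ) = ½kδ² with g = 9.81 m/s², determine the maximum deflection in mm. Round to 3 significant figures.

42.8 mm

k = Gd⁴/(8D³N_a) = (68.8×10³)(1.67⁴)/(8·9.2³·12) = 7.1585 N/mm
W = mg = 6.3 × 9.81 = 61.803 N
½kδ² − Wδ − Wh = 0 → δ = (W + √(W² + 2kWh))/k
δ = (61.803 + √(3819.6 + 56098.1))/7.1585 = (61.803 + 244.78)/7.1585 = 42.828 mm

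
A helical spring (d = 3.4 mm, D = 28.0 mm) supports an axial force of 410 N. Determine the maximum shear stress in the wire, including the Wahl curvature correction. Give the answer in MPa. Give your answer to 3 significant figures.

876 MPa

Spring index C = D/d = 28.0/3.4 = 8.2353
K_W = (4C−1)/(4C−4) + 0.615/C = 31.941/28.941 + 0.0747 = 1.1783
τ₀ = 8FD/(πd³) = 8·410·28.0/(π·3.4³) = 91840/123.48 = 743.78 MPa
τ_max = K·τ₀ = 1.1783 × 743.78 = 876.43 MPa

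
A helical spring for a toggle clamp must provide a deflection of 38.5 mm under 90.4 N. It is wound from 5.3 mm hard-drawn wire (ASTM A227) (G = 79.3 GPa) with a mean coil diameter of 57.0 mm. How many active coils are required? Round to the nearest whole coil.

Required rate k = F/δ = 90.4/38.5 = 2.3481 N/mm
N_a = Gd⁴/(8D³k) = (79.3×10³ × 5.3⁴)/(8 × 57.0³ × 2.3481)
    = 6.25715e+07 / 3.47874e+06 = 17.99 → 18 coils

18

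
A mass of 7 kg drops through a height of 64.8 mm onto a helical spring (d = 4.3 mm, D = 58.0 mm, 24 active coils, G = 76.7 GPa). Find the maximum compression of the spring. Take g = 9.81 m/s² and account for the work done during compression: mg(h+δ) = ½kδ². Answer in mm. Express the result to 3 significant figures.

248 mm

k = Gd⁴/(8D³N_a) = (76.7×10³)(4.3⁴)/(8·58.0³·24) = 0.69998 N/mm
W = mg = 7 × 9.81 = 68.67 N
½kδ² − Wδ − Wh = 0 → δ = (W + √(W² + 2kWh))/k
δ = (68.67 + √(4715.6 + 6229.54))/0.69998 = (68.67 + 104.62)/0.69998 = 247.56 mm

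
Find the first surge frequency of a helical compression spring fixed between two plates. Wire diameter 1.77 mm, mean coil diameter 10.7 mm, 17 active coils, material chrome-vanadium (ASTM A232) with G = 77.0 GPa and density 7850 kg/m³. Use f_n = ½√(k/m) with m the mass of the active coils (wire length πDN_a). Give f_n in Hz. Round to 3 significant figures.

321 Hz

k = Gd⁴/(8D³N_a) = (77.0×10³)(1.77⁴)/(8·10.7³·17) = 4.5362 N/mm = 4536.2 N/m
Wire length L = πDN_a = π·10.7·17 = 571.46 mm
m = ρ·(πd²/4)·L = 7850 × 2.4606×10⁻⁶ m² × 0.57146 m = 0.011038 kg
f_n = ½√(k/m) = 0.5·√(4536.2/0.011038) = 0.5·√(4.1097e+05) = 320.53 Hz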